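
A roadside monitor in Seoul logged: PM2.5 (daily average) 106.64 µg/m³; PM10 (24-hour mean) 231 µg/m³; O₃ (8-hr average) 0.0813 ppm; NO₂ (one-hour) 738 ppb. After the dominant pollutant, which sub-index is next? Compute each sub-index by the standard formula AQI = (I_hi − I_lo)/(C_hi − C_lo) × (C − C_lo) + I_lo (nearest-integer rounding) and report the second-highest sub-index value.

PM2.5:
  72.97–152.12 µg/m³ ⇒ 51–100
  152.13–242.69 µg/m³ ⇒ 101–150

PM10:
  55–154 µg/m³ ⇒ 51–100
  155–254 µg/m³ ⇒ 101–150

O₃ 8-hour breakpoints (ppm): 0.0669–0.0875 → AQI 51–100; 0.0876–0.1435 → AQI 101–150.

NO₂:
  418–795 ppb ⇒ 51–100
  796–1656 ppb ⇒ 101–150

PM2.5 106.64: bracket 72.97–152.12 → index 51–100; slope 49/79.15, offset 33.67.
AQI = 51 + 49/79.15·33.67 ≈ 71.84 ⇒ 72.
PM10: 231 ∈ [155, 254] ↔ index [101, 150].
101 + (231−155)·(150−101)/(254−155) = 101 + 76·49/99 ≈ 138.62, so AQI = 139.
O₃: 0.0813 lies in 0.0669–0.0875, so I_lo=51, I_hi=100, C_lo=0.0669, C_hi=0.0875.
(100−51)/(0.0875−0.0669) × (0.0813−0.0669) + 51 = 49/0.0206 × 0.0144 + 51 ≈ 85.25 → 85.
NO₂ 738: bracket 418–795 → index 51–100; slope 49/377, offset 320.
AQI = 51 + 49/377·320 ≈ 92.59 ⇒ 93.
Sub-indices: PM2.5→72, PM10→139, O₃→85, NO₂→93. Ranked high→low: 139, 93, 85, 72. Second-highest sub-index = 93.

93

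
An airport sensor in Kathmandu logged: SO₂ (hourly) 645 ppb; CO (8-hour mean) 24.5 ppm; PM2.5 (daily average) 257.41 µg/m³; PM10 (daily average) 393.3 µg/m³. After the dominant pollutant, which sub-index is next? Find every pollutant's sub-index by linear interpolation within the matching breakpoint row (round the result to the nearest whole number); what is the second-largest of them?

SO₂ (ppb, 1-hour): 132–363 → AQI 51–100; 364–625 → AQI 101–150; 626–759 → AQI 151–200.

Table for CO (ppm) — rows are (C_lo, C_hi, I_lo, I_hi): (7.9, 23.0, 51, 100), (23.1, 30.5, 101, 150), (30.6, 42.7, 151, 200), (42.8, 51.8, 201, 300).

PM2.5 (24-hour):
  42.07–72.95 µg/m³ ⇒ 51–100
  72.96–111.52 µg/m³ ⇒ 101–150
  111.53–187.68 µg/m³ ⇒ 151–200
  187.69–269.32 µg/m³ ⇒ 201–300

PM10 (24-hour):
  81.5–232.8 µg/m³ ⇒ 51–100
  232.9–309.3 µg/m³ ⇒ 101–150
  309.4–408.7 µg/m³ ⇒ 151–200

SO₂: row 626–759 (AQI 151–200). (200−151)·(645−626)/(759−626) + 151 = 49·19/133 + 151 ≈ 158.00 → 158.
CO: row 23.1–30.5 (AQI 101–150). (150−101)·(24.5−23.1)/(30.5−23.1) + 101 = 49·1.4/7.4 + 101 ≈ 110.27 → 110.
PM2.5: 257.41 lies in 187.69–269.32, so I_lo=201, I_hi=300, C_lo=187.69, C_hi=269.32.
(300−201)/(269.32−187.69) × (257.41−187.69) + 201 = 99/81.63 × 69.72 + 201 ≈ 285.56 → 286.
PM10: 393.3 lies in 309.4–408.7, so I_lo=151, I_hi=200, C_lo=309.4, C_hi=408.7.
(200−151)/(408.7−309.4) × (393.3−309.4) + 151 = 49/99.3 × 83.9 + 151 ≈ 192.40 → 192.
Sub-indices: SO₂→158, CO→110, PM2.5→286, PM10→192. Ranked high→low: 286, 192, 158, 110. Second-highest sub-index = 192.

192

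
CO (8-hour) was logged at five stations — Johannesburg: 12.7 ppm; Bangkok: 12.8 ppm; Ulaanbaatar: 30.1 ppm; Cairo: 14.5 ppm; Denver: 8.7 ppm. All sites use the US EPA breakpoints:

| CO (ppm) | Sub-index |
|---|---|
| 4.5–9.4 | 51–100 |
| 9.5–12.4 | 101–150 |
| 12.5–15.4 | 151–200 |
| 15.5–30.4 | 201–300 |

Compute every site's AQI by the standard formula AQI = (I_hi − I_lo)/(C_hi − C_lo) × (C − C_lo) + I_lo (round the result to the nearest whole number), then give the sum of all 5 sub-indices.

Johannesburg: 12.7 ∈ [12.5, 15.4] ↔ index [151, 200].
151 + (12.7−12.5)·(200−151)/(15.4−12.5) = 151 + 0.2·49/2.9 ≈ 154.38, so AQI = 154.
Bangkok: 12.8 lies in 12.5–15.4, so I_lo=151, I_hi=200, C_lo=12.5, C_hi=15.4.
(200−151)/(15.4−12.5) × (12.8−12.5) + 151 = 49/2.9 × 0.3 + 151 ≈ 156.07 → 156.
Ulaanbaatar 30.1: bracket 15.5–30.4 → index 201–300; slope 99/14.9, offset 14.6.
AQI = 201 + 99/14.9·14.6 ≈ 298.01 ⇒ 298.
Cairo: 14.5 lies in 12.5–15.4, so I_lo=151, I_hi=200, C_lo=12.5, C_hi=15.4.
(200−151)/(15.4−12.5) × (14.5−12.5) + 151 = 49/2.9 × 2.0 + 151 ≈ 184.79 → 185.
Denver: 8.7 lies in 4.5–9.4, so I_lo=51, I_hi=100, C_lo=4.5, C_hi=9.4.
(100−51)/(9.4−4.5) × (8.7−4.5) + 51 = 49/4.9 × 4.2 + 51 ≈ 93.00 → 93.
AQIs: Johannesburg=154, Bangkok=156, Ulaanbaatar=298, Cairo=185, Denver=93. Sum = 154 + 156 + 298 + 185 + 93 = 886.

886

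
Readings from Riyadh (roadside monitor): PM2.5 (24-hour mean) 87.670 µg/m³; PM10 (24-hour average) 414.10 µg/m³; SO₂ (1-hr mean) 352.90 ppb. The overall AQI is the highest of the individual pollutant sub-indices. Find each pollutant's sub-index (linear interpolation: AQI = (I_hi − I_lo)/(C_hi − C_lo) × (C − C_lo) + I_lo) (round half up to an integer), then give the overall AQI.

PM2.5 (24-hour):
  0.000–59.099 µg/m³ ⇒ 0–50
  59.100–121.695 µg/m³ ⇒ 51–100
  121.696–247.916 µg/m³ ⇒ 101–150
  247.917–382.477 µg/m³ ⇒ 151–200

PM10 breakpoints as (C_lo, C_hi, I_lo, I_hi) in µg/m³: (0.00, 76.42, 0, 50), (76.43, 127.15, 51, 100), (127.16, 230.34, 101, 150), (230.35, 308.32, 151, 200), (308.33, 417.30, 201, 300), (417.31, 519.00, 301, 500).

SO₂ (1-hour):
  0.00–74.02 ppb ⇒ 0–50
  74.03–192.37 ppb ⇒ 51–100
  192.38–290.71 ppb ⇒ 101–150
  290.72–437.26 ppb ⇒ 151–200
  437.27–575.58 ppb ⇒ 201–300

PM2.5: 87.670 lies in 59.100–121.695, so I_lo=51, I_hi=100, C_lo=59.100, C_hi=121.695.
(100−51)/(121.695−59.100) × (87.670−59.100) + 51 = 49/62.595 × 28.570 + 51 ≈ 73.36 → 73.
PM10: 414.10 ∈ [308.33, 417.30] ↔ index [201, 300].
201 + (414.10−308.33)·(300−201)/(417.30−308.33) = 201 + 105.77·99/108.97 ≈ 297.09, so AQI = 297.
SO₂ 352.90: bracket 290.72–437.26 → index 151–200; slope 49/146.54, offset 62.18.
AQI = 151 + 49/146.54·62.18 ≈ 171.79 ⇒ 172.
Sub-indices: PM2.5→73, PM10→297, SO₂→172. Overall AQI = max = 297; dominant pollutant is PM10.
AQI 297: Very Unhealthy.

297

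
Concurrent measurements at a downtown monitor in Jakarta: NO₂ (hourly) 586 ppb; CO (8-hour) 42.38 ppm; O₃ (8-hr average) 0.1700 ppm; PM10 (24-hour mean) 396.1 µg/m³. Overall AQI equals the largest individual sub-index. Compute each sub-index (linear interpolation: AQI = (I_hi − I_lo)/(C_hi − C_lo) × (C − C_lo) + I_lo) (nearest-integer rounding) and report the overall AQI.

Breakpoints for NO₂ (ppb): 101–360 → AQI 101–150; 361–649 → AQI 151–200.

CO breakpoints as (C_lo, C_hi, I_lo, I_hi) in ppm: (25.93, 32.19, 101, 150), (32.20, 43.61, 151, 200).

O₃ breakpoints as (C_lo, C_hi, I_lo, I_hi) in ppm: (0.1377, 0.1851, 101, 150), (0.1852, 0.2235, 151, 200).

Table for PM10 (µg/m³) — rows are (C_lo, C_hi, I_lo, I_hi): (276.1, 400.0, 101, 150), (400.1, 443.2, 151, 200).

195

NO₂: 586 ∈ [361, 649] ↔ index [151, 200].
151 + (586−361)·(200−151)/(649−361) = 151 + 225·49/288 ≈ 189.28, so AQI = 189.
CO: 42.38 ∈ [32.20, 43.61] ↔ index [151, 200].
151 + (42.38−32.20)·(200−151)/(43.61−32.20) = 151 + 10.18·49/11.41 ≈ 194.72, so AQI = 195.
O₃ 0.1700: bracket 0.1377–0.1851 → index 101–150; slope 49/0.0474, offset 0.0323.
AQI = 101 + 49/0.0474·0.0323 ≈ 134.39 ⇒ 134.
PM10: 396.1 lies in 276.1–400.0, so I_lo=101, I_hi=150, C_lo=276.1, C_hi=400.0.
(150−101)/(400.0−276.1) × (396.1−276.1) + 101 = 49/123.9 × 120.0 + 101 ≈ 148.46 → 148.
Sub-indices: NO₂→189, CO→195, O₃→134, PM10→148. Overall AQI = max = 195; dominant pollutant is CO.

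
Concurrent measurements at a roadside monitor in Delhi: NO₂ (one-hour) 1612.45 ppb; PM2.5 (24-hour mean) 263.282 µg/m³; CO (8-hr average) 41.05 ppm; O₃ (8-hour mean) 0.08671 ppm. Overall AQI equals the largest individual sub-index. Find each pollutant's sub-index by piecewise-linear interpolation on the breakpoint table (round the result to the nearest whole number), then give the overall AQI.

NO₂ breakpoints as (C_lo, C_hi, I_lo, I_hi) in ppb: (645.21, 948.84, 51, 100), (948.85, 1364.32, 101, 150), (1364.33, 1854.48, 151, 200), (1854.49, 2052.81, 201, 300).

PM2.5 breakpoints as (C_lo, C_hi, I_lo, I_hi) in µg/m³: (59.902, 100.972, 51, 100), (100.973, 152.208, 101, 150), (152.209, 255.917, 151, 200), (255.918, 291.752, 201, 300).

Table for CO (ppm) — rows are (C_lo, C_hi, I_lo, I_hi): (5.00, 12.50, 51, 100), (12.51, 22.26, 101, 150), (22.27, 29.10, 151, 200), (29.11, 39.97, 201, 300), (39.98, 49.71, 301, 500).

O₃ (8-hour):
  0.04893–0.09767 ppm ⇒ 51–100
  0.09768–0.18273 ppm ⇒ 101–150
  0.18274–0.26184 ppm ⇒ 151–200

NO₂: row 1364.33–1854.48 (AQI 151–200). (200−151)·(1612.45−1364.33)/(1854.48−1364.33) + 151 = 49·248.12/490.15 + 151 ≈ 175.80 → 176.
PM2.5: row 255.918–291.752 (AQI 201–300). (300−201)·(263.282−255.918)/(291.752−255.918) + 201 = 99·7.364/35.834 + 201 ≈ 221.34 → 221.
CO: row 39.98–49.71 (AQI 301–500). (500−301)·(41.05−39.98)/(49.71−39.98) + 301 = 199·1.07/9.73 + 301 ≈ 322.88 → 323.
O₃: 0.08671 lies in 0.04893–0.09767, so I_lo=51, I_hi=100, C_lo=0.04893, C_hi=0.09767.
(100−51)/(0.09767−0.04893) × (0.08671−0.04893) + 51 = 49/0.04874 × 0.03778 + 51 ≈ 88.98 → 89.
Sub-indices: NO₂→176, PM2.5→221, CO→323, O₃→89. Overall AQI = max = 323; dominant pollutant is CO.

323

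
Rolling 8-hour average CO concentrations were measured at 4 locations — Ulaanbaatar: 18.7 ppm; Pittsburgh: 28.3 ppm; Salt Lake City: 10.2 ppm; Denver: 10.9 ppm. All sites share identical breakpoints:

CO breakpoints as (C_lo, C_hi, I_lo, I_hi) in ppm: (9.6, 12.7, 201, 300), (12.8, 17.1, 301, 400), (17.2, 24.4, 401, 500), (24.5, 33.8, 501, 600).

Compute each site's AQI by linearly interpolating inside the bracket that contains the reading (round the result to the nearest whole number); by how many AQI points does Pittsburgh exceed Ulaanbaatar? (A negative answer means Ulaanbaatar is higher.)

Ulaanbaatar: 18.7 lies in 17.2–24.4, so I_lo=401, I_hi=500, C_lo=17.2, C_hi=24.4.
(500−401)/(24.4−17.2) × (18.7−17.2) + 401 = 99/7.2 × 1.5 + 401 ≈ 421.63 → 422.
Pittsburgh 28.3: bracket 24.5–33.8 → index 501–600; slope 99/9.3, offset 3.8.
AQI = 501 + 99/9.3·3.8 ≈ 541.45 ⇒ 541.
Salt Lake City: 10.2 ∈ [9.6, 12.7] ↔ index [201, 300].
201 + (10.2−9.6)·(300−201)/(12.7−9.6) = 201 + 0.6·99/3.1 ≈ 220.16, so AQI = 220.
Denver 10.9: bracket 9.6–12.7 → index 201–300; slope 99/3.1, offset 1.3.
AQI = 201 + 99/3.1·1.3 ≈ 242.52 ⇒ 243.
AQIs: Ulaanbaatar=422, Pittsburgh=541, Salt Lake City=220, Denver=243. Pittsburgh (541) − Ulaanbaatar (422) = 119.

119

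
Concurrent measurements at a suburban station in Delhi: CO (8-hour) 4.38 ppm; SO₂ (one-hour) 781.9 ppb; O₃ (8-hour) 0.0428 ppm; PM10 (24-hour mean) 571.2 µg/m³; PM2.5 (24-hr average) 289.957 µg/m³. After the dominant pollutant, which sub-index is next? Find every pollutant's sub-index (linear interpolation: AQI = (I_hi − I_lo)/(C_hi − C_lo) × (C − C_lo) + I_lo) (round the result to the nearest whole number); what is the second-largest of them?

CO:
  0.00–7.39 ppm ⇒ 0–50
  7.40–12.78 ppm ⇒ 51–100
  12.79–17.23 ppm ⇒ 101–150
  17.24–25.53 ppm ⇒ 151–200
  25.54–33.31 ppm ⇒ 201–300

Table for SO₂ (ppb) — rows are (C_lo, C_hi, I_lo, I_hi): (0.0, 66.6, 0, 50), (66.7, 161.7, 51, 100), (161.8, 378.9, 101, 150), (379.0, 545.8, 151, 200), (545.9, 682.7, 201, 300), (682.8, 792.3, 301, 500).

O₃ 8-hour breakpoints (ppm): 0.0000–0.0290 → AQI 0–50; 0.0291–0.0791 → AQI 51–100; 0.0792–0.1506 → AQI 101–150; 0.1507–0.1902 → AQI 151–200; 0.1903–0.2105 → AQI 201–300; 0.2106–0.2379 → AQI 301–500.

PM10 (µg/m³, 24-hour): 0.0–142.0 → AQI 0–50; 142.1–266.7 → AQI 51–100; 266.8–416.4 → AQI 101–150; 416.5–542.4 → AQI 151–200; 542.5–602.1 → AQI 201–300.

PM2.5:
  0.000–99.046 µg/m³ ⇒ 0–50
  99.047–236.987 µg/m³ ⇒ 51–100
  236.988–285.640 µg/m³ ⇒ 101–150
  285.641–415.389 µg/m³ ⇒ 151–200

249

CO 4.38: bracket 0.00–7.39 → index 0–50; slope 50/7.39, offset 4.38.
AQI = 0 + 50/7.39·4.38 ≈ 29.63 ⇒ 30.
SO₂: 781.9 lies in 682.8–792.3, so I_lo=301, I_hi=500, C_lo=682.8, C_hi=792.3.
(500−301)/(792.3−682.8) × (781.9−682.8) + 301 = 199/109.5 × 99.1 + 301 ≈ 481.10 → 481.
O₃: row 0.0291–0.0791 (AQI 51–100). (100−51)·(0.0428−0.0291)/(0.0791−0.0291) + 51 = 49·0.0137/0.0500 + 51 ≈ 64.43 → 64.
PM10: 571.2 lies in 542.5–602.1, so I_lo=201, I_hi=300, C_lo=542.5, C_hi=602.1.
(300−201)/(602.1−542.5) × (571.2−542.5) + 201 = 99/59.6 × 28.7 + 201 ≈ 248.67 → 249.
PM2.5: row 285.641–415.389 (AQI 151–200). (200−151)·(289.957−285.641)/(415.389−285.641) + 151 = 49·4.316/129.748 + 151 ≈ 152.63 → 153.
Sub-indices: CO→30, SO₂→481, O₃→64, PM10→249, PM2.5→153. Ranked high→low: 481, 249, 153, 64, 30. Second-highest sub-index = 249.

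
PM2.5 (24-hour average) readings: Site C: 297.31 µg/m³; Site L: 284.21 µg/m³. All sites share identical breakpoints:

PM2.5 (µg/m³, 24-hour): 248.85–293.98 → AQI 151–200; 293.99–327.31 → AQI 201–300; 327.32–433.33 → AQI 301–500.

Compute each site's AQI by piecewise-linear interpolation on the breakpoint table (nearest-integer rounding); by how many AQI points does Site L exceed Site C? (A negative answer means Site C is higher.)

Site C: 297.31 lies in 293.99–327.31, so I_lo=201, I_hi=300, C_lo=293.99, C_hi=327.31.
(300−201)/(327.31−293.99) × (297.31−293.99) + 201 = 99/33.32 × 3.32 + 201 ≈ 210.86 → 211.
Site L: 284.21 lies in 248.85–293.98, so I_lo=151, I_hi=200, C_lo=248.85, C_hi=293.98.
(200−151)/(293.98−248.85) × (284.21−248.85) + 151 = 49/45.13 × 35.36 + 151 ≈ 189.39 → 189.
AQIs: Site C=211, Site L=189. Site L (189) − Site C (211) = -22.

-22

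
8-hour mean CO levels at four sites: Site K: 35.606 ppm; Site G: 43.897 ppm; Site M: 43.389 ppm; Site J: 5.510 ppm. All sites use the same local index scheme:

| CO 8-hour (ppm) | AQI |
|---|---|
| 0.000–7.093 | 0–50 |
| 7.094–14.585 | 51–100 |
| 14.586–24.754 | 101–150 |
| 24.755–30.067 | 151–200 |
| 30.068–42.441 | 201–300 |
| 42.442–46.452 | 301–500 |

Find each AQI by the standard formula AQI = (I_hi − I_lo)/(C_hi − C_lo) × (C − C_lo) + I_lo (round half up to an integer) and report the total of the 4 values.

1005

Site K: 35.606 lies in 30.068–42.441, so I_lo=201, I_hi=300, C_lo=30.068, C_hi=42.441.
(300−201)/(42.441−30.068) × (35.606−30.068) + 201 = 99/12.373 × 5.538 + 201 ≈ 245.31 → 245.
Site G 43.897: bracket 42.442–46.452 → index 301–500; slope 199/4.010, offset 1.455.
AQI = 301 + 199/4.010·1.455 ≈ 373.21 ⇒ 373.
Site M: row 42.442–46.452 (AQI 301–500). (500−301)·(43.389−42.442)/(46.452−42.442) + 301 = 199·0.947/4.010 + 301 ≈ 348.00 → 348.
Site J 5.510: bracket 0.000–7.093 → index 0–50; slope 50/7.093, offset 5.510.
AQI = 0 + 50/7.093·5.510 ≈ 38.84 ⇒ 39.
AQIs: Site K=245, Site G=373, Site M=348, Site J=39. Sum = 245 + 373 + 348 + 39 = 1005.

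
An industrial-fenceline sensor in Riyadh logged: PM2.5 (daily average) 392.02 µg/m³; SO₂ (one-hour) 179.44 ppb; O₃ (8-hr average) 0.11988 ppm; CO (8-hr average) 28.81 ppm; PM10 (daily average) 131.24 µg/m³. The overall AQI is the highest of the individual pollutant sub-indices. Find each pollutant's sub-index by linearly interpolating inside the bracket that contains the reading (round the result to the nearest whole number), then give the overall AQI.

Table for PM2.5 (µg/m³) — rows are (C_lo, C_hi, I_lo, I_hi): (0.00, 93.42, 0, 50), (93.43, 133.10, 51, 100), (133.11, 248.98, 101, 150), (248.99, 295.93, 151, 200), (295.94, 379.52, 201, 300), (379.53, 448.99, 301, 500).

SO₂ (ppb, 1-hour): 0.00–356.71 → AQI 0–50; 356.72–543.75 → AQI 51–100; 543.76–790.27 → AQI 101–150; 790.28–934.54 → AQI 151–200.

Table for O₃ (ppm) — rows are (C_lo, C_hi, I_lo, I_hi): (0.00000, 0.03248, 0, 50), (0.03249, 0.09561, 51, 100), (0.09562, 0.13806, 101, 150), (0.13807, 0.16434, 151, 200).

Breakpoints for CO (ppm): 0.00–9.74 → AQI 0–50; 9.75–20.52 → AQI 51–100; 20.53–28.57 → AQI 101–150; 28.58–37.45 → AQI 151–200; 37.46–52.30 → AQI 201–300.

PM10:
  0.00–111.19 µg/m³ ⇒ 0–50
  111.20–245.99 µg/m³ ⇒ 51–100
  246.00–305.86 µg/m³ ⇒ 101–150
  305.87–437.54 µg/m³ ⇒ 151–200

PM2.5: 392.02 lies in 379.53–448.99, so I_lo=301, I_hi=500, C_lo=379.53, C_hi=448.99.
(500−301)/(448.99−379.53) × (392.02−379.53) + 301 = 199/69.46 × 12.49 + 301 ≈ 336.78 → 337.
SO₂: row 0.00–356.71 (AQI 0–50). (50−0)·(179.44−0.00)/(356.71−0.00) + 0 = 50·179.44/356.71 + 0 ≈ 25.15 → 25.
O₃: row 0.09562–0.13806 (AQI 101–150). (150−101)·(0.11988−0.09562)/(0.13806−0.09562) + 101 = 49·0.02426/0.04244 + 101 ≈ 129.01 → 129.
CO 28.81: bracket 28.58–37.45 → index 151–200; slope 49/8.87, offset 0.23.
AQI = 151 + 49/8.87·0.23 ≈ 152.27 ⇒ 152.
PM10 131.24: bracket 111.20–245.99 → index 51–100; slope 49/134.79, offset 20.04.
AQI = 51 + 49/134.79·20.04 ≈ 58.29 ⇒ 58.
Sub-indices: PM2.5→337, SO₂→25, O₃→129, CO→152, PM10→58. Overall AQI = max = 337; dominant pollutant is PM2.5.

337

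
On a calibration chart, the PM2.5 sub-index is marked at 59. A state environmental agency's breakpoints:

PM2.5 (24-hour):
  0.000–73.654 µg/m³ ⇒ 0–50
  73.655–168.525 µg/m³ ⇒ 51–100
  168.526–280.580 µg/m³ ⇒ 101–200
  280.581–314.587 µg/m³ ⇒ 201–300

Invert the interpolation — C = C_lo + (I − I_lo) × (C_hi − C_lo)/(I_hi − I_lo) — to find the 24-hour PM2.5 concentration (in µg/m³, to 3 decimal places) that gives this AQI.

89.144

AQI 59 lies in the 51–100 band, which corresponds to 73.655–168.525 µg/m³.
C = 73.655 + (59−51)×(168.525−73.655)/(100−51) = 73.655 + 8×94.870/49 ≈ 89.14398 µg/m³ → 89.144 µg/m³ to 3 dp.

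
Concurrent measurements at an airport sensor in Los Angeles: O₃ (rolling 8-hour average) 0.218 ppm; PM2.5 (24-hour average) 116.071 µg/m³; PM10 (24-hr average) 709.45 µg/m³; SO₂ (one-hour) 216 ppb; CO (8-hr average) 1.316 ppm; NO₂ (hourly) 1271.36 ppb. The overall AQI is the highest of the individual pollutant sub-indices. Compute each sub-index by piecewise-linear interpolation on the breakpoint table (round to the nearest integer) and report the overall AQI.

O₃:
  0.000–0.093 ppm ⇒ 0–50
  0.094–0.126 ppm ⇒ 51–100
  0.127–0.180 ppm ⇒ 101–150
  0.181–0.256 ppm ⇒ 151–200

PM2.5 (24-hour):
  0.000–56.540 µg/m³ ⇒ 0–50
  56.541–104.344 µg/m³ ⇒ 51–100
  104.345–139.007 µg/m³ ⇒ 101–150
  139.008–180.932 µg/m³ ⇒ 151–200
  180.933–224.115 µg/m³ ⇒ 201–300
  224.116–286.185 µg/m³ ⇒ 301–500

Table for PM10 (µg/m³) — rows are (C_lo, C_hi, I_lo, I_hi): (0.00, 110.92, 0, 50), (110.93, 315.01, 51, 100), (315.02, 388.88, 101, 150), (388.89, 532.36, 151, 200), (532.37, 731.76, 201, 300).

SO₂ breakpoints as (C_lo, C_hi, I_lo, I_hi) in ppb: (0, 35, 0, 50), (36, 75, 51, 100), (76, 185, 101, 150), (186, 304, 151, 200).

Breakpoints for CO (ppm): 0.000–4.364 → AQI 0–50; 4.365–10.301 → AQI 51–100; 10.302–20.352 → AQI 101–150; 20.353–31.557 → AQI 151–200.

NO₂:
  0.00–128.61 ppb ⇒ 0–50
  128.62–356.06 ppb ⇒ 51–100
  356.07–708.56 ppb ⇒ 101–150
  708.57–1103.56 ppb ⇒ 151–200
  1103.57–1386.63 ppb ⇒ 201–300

289

O₃: 0.218 ∈ [0.181, 0.256] ↔ index [151, 200].
151 + (0.218−0.181)·(200−151)/(0.256−0.181) = 151 + 0.037·49/0.075 ≈ 175.17, so AQI = 175.
PM2.5 116.071: bracket 104.345–139.007 → index 101–150; slope 49/34.662, offset 11.726.
AQI = 101 + 49/34.662·11.726 ≈ 117.58 ⇒ 118.
PM10 709.45: bracket 532.37–731.76 → index 201–300; slope 99/199.39, offset 177.08.
AQI = 201 + 99/199.39·177.08 ≈ 288.92 ⇒ 289.
SO₂: 216 ∈ [186, 304] ↔ index [151, 200].
151 + (216−186)·(200−151)/(304−186) = 151 + 30·49/118 ≈ 163.46, so AQI = 163.
CO: 1.316 lies in 0.000–4.364, so I_lo=0, I_hi=50, C_lo=0.000, C_hi=4.364.
(50−0)/(4.364−0.000) × (1.316−0.000) + 0 = 50/4.364 × 1.316 + 0 ≈ 15.08 → 15.
NO₂ 1271.36: bracket 1103.57–1386.63 → index 201–300; slope 99/283.06, offset 167.79.
AQI = 201 + 99/283.06·167.79 ≈ 259.68 ⇒ 260.
Sub-indices: O₃→175, PM2.5→118, PM10→289, SO₂→163, CO→15, NO₂→260. Overall AQI = max = 289; dominant pollutant is PM10.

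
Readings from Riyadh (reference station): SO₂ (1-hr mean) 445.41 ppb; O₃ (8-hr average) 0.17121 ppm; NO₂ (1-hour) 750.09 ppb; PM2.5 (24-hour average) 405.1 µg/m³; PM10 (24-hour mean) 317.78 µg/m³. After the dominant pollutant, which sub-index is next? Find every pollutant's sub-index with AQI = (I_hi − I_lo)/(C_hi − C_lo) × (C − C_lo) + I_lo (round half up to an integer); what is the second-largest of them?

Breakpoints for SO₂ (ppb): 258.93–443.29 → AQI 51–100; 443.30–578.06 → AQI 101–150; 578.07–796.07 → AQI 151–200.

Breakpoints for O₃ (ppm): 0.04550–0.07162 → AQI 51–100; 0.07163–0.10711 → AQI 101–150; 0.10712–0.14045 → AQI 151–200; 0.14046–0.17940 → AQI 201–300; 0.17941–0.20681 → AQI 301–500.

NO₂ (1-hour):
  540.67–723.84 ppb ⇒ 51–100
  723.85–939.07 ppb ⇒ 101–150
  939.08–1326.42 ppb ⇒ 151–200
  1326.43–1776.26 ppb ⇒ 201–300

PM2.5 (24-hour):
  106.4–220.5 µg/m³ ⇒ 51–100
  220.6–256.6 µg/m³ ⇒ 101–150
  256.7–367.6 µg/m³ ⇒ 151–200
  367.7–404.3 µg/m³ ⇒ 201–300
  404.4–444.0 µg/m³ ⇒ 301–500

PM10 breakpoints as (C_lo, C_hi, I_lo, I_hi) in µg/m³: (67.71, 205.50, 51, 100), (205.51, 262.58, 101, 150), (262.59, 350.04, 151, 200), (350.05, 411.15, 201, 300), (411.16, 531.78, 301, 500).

SO₂ 445.41: bracket 443.30–578.06 → index 101–150; slope 49/134.76, offset 2.11.
AQI = 101 + 49/134.76·2.11 ≈ 101.77 ⇒ 102.
O₃ 0.17121: bracket 0.14046–0.17940 → index 201–300; slope 99/0.03894, offset 0.03075.
AQI = 201 + 99/0.03894·0.03075 ≈ 279.18 ⇒ 279.
NO₂: row 723.85–939.07 (AQI 101–150). (150−101)·(750.09−723.85)/(939.07−723.85) + 101 = 49·26.24/215.22 + 101 ≈ 106.97 → 107.
PM2.5: row 404.4–444.0 (AQI 301–500). (500−301)·(405.1−404.4)/(444.0−404.4) + 301 = 199·0.7/39.6 + 301 ≈ 304.52 → 305.
PM10 317.78: bracket 262.59–350.04 → index 151–200; slope 49/87.45, offset 55.19.
AQI = 151 + 49/87.45·55.19 ≈ 181.92 ⇒ 182.
Sub-indices: SO₂→102, O₃→279, NO₂→107, PM2.5→305, PM10→182. Ranked high→low: 305, 279, 182, 107, 102. Second-highest sub-index = 279.

279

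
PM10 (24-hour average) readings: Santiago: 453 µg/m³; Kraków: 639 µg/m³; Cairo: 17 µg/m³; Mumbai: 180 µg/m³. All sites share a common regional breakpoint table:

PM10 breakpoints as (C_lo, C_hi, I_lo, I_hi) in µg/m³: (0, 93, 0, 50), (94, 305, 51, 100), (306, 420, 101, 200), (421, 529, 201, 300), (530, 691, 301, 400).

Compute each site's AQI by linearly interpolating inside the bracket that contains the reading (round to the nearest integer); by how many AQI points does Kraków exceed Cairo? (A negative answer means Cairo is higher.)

359

Santiago: 453 ∈ [421, 529] ↔ index [201, 300].
201 + (453−421)·(300−201)/(529−421) = 201 + 32·99/108 ≈ 230.33, so AQI = 230.
Kraków: 639 lies in 530–691, so I_lo=301, I_hi=400, C_lo=530, C_hi=691.
(400−301)/(691−530) × (639−530) + 301 = 99/161 × 109 + 301 ≈ 368.02 → 368.
Cairo: 17 lies in 0–93, so I_lo=0, I_hi=50, C_lo=0, C_hi=93.
(50−0)/(93−0) × (17−0) + 0 = 50/93 × 17 + 0 ≈ 9.14 → 9.
Mumbai: 180 ∈ [94, 305] ↔ index [51, 100].
51 + (180−94)·(100−51)/(305−94) = 51 + 86·49/211 ≈ 70.97, so AQI = 71.
AQIs: Santiago=230, Kraków=368, Cairo=9, Mumbai=71. Kraków (368) − Cairo (9) = 359.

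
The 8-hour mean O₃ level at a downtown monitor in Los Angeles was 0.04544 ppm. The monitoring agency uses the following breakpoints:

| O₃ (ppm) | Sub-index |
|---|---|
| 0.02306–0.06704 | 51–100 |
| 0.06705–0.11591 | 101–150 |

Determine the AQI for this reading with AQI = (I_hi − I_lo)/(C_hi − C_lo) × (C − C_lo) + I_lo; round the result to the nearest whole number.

76

O₃: row 0.02306–0.06704 (AQI 51–100). (100−51)·(0.04544−0.02306)/(0.06704−0.02306) + 51 = 49·0.02238/0.04398 + 51 ≈ 75.93 → 76.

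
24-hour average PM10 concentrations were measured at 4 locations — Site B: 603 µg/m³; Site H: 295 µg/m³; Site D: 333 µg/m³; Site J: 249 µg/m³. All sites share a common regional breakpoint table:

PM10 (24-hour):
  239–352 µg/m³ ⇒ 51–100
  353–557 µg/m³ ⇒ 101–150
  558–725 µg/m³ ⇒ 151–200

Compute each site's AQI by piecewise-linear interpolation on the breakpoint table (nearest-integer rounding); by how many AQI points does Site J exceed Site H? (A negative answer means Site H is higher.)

Site B: 603 lies in 558–725, so I_lo=151, I_hi=200, C_lo=558, C_hi=725.
(200−151)/(725−558) × (603−558) + 151 = 49/167 × 45 + 151 ≈ 164.20 → 164.
Site H 295: bracket 239–352 → index 51–100; slope 49/113, offset 56.
AQI = 51 + 49/113·56 ≈ 75.28 ⇒ 75.
Site D: 333 ∈ [239, 352] ↔ index [51, 100].
51 + (333−239)·(100−51)/(352−239) = 51 + 94·49/113 ≈ 91.76, so AQI = 92.
Site J: 249 ∈ [239, 352] ↔ index [51, 100].
51 + (249−239)·(100−51)/(352−239) = 51 + 10·49/113 ≈ 55.34, so AQI = 55.
AQIs: Site B=164, Site H=75, Site D=92, Site J=55. Site J (55) − Site H (75) = -20.

-20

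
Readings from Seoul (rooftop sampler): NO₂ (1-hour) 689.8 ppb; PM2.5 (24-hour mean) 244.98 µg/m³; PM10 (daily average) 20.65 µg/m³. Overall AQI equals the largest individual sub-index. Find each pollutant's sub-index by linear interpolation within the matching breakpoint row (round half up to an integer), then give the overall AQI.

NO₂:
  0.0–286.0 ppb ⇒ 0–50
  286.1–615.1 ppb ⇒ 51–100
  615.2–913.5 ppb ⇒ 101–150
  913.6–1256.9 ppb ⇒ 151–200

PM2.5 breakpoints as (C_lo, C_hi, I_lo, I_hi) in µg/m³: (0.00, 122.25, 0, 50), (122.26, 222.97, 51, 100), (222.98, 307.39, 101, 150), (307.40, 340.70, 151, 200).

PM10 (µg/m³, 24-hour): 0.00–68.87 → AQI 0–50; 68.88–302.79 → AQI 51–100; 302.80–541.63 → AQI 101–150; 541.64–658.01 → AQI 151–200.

NO₂ 689.8: bracket 615.2–913.5 → index 101–150; slope 49/298.3, offset 74.6.
AQI = 101 + 49/298.3·74.6 ≈ 113.25 ⇒ 113.
PM2.5 244.98: bracket 222.98–307.39 → index 101–150; slope 49/84.41, offset 22.00.
AQI = 101 + 49/84.41·22.00 ≈ 113.77 ⇒ 114.
PM10: 20.65 lies in 0.00–68.87, so I_lo=0, I_hi=50, C_lo=0.00, C_hi=68.87.
(50−0)/(68.87−0.00) × (20.65−0.00) + 0 = 50/68.87 × 20.65 + 0 ≈ 14.99 → 15.
Sub-indices: NO₂→113, PM2.5→114, PM10→15. Overall AQI = max = 114; dominant pollutant is PM2.5.

114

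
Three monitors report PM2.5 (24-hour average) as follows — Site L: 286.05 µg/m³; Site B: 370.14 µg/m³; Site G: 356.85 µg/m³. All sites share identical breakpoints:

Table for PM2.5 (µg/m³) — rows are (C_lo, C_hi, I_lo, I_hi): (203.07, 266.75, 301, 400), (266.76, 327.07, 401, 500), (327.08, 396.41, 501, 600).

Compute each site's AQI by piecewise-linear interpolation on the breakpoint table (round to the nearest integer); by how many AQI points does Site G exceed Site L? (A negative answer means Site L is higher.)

111

Site L: row 266.76–327.07 (AQI 401–500). (500−401)·(286.05−266.76)/(327.07−266.76) + 401 = 99·19.29/60.31 + 401 ≈ 432.66 → 433.
Site B: 370.14 lies in 327.08–396.41, so I_lo=501, I_hi=600, C_lo=327.08, C_hi=396.41.
(600−501)/(396.41−327.08) × (370.14−327.08) + 501 = 99/69.33 × 43.06 + 501 ≈ 562.49 → 562.
Site G: 356.85 lies in 327.08–396.41, so I_lo=501, I_hi=600, C_lo=327.08, C_hi=396.41.
(600−501)/(396.41−327.08) × (356.85−327.08) + 501 = 99/69.33 × 29.77 + 501 ≈ 543.51 → 544.
AQIs: Site L=433, Site B=562, Site G=544. Site G (544) − Site L (433) = 111.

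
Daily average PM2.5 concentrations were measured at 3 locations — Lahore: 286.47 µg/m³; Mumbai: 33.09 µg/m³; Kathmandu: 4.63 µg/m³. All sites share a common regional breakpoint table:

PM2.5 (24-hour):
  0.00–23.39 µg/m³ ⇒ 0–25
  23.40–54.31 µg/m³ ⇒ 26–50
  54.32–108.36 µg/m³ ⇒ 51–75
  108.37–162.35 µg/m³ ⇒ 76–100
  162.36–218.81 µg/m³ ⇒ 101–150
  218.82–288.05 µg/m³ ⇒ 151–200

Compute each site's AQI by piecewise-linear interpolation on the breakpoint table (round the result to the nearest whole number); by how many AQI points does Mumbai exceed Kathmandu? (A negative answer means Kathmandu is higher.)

29

Lahore: 286.47 lies in 218.82–288.05, so I_lo=151, I_hi=200, C_lo=218.82, C_hi=288.05.
(200−151)/(288.05−218.82) × (286.47−218.82) + 151 = 49/69.23 × 67.65 + 151 ≈ 198.88 → 199.
Mumbai: 33.09 lies in 23.40–54.31, so I_lo=26, I_hi=50, C_lo=23.40, C_hi=54.31.
(50−26)/(54.31−23.40) × (33.09−23.40) + 26 = 24/30.91 × 9.69 + 26 ≈ 33.52 → 34.
Kathmandu: row 0.00–23.39 (AQI 0–25). (25−0)·(4.63−0.00)/(23.39−0.00) + 0 = 25·4.63/23.39 + 0 ≈ 4.95 → 5.
AQIs: Lahore=199, Mumbai=34, Kathmandu=5. Mumbai (34) − Kathmandu (5) = 29.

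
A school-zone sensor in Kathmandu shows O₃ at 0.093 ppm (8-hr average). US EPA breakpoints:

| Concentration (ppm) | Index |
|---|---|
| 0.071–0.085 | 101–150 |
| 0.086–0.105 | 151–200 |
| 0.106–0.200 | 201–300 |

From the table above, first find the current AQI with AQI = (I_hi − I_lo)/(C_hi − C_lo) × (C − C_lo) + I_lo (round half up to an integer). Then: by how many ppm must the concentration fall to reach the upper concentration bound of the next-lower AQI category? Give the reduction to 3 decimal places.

0.008

O₃: row 0.086–0.105 (AQI 151–200). (200−151)·(0.093−0.086)/(0.105−0.086) + 151 = 49·0.007/0.019 + 151 ≈ 169.05 → 169.
Current AQI 169 is in the Unhealthy range (151–200). The next-lower category tops out at AQI 150, whose upper concentration bound is 0.085 ppm.
Reduction needed = 0.093 − 0.085 = 0.008 ppm.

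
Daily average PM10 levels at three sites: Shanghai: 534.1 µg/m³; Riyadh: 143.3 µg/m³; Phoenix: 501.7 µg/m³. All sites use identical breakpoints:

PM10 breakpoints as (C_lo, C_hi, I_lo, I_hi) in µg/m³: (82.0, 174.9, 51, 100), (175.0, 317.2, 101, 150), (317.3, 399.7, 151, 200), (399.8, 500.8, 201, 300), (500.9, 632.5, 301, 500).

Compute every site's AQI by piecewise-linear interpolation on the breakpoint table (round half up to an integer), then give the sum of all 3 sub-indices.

736

Shanghai: 534.1 ∈ [500.9, 632.5] ↔ index [301, 500].
301 + (534.1−500.9)·(500−301)/(632.5−500.9) = 301 + 33.2·199/131.6 ≈ 351.20, so AQI = 351.
Riyadh: 143.3 ∈ [82.0, 174.9] ↔ index [51, 100].
51 + (143.3−82.0)·(100−51)/(174.9−82.0) = 51 + 61.3·49/92.9 ≈ 83.33, so AQI = 83.
Phoenix 501.7: bracket 500.9–632.5 → index 301–500; slope 199/131.6, offset 0.8.
AQI = 301 + 199/131.6·0.8 ≈ 302.21 ⇒ 302.
AQIs: Shanghai=351, Riyadh=83, Phoenix=302. Sum = 351 + 83 + 302 = 736.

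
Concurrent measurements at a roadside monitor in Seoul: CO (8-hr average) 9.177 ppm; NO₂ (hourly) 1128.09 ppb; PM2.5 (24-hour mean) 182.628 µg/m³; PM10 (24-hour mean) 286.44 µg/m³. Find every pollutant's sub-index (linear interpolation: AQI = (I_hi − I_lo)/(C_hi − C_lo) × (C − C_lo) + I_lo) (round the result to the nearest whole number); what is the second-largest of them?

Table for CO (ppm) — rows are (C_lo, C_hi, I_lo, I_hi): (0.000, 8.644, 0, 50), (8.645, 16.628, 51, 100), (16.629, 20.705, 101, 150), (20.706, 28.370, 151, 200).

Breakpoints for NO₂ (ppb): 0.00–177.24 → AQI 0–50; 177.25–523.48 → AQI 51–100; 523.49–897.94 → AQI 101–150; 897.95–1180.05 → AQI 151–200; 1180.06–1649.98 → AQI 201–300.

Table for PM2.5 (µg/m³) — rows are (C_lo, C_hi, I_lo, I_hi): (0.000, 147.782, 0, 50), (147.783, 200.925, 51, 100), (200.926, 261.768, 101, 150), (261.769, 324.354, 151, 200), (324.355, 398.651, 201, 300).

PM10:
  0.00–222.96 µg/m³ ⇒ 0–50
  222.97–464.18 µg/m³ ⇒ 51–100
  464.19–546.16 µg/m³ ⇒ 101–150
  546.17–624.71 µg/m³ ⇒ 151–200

CO 9.177: bracket 8.645–16.628 → index 51–100; slope 49/7.983, offset 0.532.
AQI = 51 + 49/7.983·0.532 ≈ 54.27 ⇒ 54.
NO₂ 1128.09: bracket 897.95–1180.05 → index 151–200; slope 49/282.10, offset 230.14.
AQI = 151 + 49/282.10·230.14 ≈ 190.97 ⇒ 191.
PM2.5 182.628: bracket 147.783–200.925 → index 51–100; slope 49/53.142, offset 34.845.
AQI = 51 + 49/53.142·34.845 ≈ 83.13 ⇒ 83.
PM10: row 222.97–464.18 (AQI 51–100). (100−51)·(286.44−222.97)/(464.18−222.97) + 51 = 49·63.47/241.21 + 51 ≈ 63.89 → 64.
Sub-indices: CO→54, NO₂→191, PM2.5→83, PM10→64. Ranked high→low: 191, 83, 64, 54. Second-highest sub-index = 83.

83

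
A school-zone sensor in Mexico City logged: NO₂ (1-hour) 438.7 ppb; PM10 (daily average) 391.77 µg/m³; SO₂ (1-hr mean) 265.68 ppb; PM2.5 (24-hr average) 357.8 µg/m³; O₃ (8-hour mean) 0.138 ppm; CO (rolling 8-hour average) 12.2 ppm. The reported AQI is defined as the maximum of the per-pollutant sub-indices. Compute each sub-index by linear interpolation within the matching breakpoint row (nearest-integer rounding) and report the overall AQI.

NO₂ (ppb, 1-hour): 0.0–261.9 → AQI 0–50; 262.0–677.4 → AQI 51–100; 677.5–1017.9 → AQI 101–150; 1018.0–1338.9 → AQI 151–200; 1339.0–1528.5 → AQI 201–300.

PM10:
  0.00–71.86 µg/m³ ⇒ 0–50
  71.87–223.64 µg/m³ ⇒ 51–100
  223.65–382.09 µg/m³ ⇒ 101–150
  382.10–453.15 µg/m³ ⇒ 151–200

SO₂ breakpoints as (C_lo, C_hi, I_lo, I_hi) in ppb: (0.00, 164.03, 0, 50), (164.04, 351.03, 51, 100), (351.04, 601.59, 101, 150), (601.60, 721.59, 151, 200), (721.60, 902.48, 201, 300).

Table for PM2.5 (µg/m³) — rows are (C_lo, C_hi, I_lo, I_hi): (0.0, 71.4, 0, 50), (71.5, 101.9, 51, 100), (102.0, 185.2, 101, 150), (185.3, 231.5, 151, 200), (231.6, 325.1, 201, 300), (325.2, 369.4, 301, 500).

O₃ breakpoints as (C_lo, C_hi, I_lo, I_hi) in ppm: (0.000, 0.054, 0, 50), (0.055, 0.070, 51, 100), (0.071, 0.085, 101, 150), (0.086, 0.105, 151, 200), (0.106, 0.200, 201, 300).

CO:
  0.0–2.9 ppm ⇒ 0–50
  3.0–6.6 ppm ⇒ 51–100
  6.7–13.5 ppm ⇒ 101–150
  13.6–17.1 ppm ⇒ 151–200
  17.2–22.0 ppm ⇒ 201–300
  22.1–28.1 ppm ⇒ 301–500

NO₂ 438.7: bracket 262.0–677.4 → index 51–100; slope 49/415.4, offset 176.7.
AQI = 51 + 49/415.4·176.7 ≈ 71.84 ⇒ 72.
PM10: 391.77 ∈ [382.10, 453.15] ↔ index [151, 200].
151 + (391.77−382.10)·(200−151)/(453.15−382.10) = 151 + 9.67·49/71.05 ≈ 157.67, so AQI = 158.
SO₂: 265.68 lies in 164.04–351.03, so I_lo=51, I_hi=100, C_lo=164.04, C_hi=351.03.
(100−51)/(351.03−164.04) × (265.68−164.04) + 51 = 49/186.99 × 101.64 + 51 ≈ 77.63 → 78.
PM2.5 357.8: bracket 325.2–369.4 → index 301–500; slope 199/44.2, offset 32.6.
AQI = 301 + 199/44.2·32.6 ≈ 447.77 ⇒ 448.
O₃ 0.138: bracket 0.106–0.200 → index 201–300; slope 99/0.094, offset 0.032.
AQI = 201 + 99/0.094·0.032 ≈ 234.70 ⇒ 235.
CO: 12.2 lies in 6.7–13.5, so I_lo=101, I_hi=150, C_lo=6.7, C_hi=13.5.
(150−101)/(13.5−6.7) × (12.2−6.7) + 101 = 49/6.8 × 5.5 + 101 ≈ 140.63 → 141.
Sub-indices: NO₂→72, PM10→158, SO₂→78, PM2.5→448, O₃→235, CO→141. Overall AQI = max = 448; dominant pollutant is PM2.5.

448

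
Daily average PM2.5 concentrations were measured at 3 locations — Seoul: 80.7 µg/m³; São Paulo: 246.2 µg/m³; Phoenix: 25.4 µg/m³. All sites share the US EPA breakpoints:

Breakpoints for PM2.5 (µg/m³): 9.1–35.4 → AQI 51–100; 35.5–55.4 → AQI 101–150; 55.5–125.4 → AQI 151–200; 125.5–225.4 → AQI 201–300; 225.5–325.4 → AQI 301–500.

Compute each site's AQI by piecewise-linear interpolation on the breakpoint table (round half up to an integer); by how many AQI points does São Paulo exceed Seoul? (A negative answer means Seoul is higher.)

Seoul: 80.7 lies in 55.5–125.4, so I_lo=151, I_hi=200, C_lo=55.5, C_hi=125.4.
(200−151)/(125.4−55.5) × (80.7−55.5) + 151 = 49/69.9 × 25.2 + 151 ≈ 168.67 → 169.
São Paulo: row 225.5–325.4 (AQI 301–500). (500−301)·(246.2−225.5)/(325.4−225.5) + 301 = 199·20.7/99.9 + 301 ≈ 342.23 → 342.
Phoenix: row 9.1–35.4 (AQI 51–100). (100−51)·(25.4−9.1)/(35.4−9.1) + 51 = 49·16.3/26.3 + 51 ≈ 81.37 → 81.
AQIs: Seoul=169, São Paulo=342, Phoenix=81. São Paulo (342) − Seoul (169) = 173.

173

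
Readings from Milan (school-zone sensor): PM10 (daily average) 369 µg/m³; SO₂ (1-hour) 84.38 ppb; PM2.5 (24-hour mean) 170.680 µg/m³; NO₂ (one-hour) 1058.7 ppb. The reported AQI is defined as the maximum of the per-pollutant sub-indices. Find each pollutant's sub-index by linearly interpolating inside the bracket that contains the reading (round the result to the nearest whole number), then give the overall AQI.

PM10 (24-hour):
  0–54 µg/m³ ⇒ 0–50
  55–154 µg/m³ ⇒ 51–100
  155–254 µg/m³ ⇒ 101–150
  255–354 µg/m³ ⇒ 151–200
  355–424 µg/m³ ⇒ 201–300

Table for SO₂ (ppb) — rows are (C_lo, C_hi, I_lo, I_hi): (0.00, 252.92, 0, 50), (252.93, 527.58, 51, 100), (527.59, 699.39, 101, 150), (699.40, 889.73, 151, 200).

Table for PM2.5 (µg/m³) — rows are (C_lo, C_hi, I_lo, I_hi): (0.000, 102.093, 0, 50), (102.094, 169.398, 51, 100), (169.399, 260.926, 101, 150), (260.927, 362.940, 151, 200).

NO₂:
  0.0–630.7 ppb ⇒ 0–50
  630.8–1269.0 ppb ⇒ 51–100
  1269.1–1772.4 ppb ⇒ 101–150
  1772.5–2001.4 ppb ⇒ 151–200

221

PM10 369: bracket 355–424 → index 201–300; slope 99/69, offset 14.
AQI = 201 + 99/69·14 ≈ 221.09 ⇒ 221.
SO₂ 84.38: bracket 0.00–252.92 → index 0–50; slope 50/252.92, offset 84.38.
AQI = 0 + 50/252.92·84.38 ≈ 16.68 ⇒ 17.
PM2.5: row 169.399–260.926 (AQI 101–150). (150−101)·(170.680−169.399)/(260.926−169.399) + 101 = 49·1.281/91.527 + 101 ≈ 101.69 → 102.
NO₂ 1058.7: bracket 630.8–1269.0 → index 51–100; slope 49/638.2, offset 427.9.
AQI = 51 + 49/638.2·427.9 ≈ 83.85 ⇒ 84.
Sub-indices: PM10→221, SO₂→17, PM2.5→102, NO₂→84. Overall AQI = max = 221; dominant pollutant is PM10.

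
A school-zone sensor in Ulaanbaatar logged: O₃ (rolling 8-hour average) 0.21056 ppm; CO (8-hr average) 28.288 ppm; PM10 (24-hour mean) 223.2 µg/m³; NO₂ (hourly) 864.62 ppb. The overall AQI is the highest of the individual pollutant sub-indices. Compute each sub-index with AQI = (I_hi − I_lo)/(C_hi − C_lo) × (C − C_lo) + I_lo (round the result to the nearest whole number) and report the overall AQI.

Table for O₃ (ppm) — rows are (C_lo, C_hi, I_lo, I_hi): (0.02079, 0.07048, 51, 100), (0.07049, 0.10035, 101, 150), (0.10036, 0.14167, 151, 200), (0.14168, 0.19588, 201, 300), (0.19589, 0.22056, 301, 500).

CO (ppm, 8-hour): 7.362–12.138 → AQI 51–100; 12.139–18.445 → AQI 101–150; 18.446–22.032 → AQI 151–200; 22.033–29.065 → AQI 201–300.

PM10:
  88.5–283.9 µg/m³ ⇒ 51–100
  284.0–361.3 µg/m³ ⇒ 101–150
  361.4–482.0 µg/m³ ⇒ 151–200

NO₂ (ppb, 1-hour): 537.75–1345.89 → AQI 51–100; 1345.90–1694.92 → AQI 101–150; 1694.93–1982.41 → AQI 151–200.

419

O₃: row 0.19589–0.22056 (AQI 301–500). (500−301)·(0.21056−0.19589)/(0.22056−0.19589) + 301 = 199·0.01467/0.02467 + 301 ≈ 419.34 → 419.
CO: 28.288 ∈ [22.033, 29.065] ↔ index [201, 300].
201 + (28.288−22.033)·(300−201)/(29.065−22.033) = 201 + 6.255·99/7.032 ≈ 289.06, so AQI = 289.
PM10: 223.2 lies in 88.5–283.9, so I_lo=51, I_hi=100, C_lo=88.5, C_hi=283.9.
(100−51)/(283.9−88.5) × (223.2−88.5) + 51 = 49/195.4 × 134.7 + 51 ≈ 84.78 → 85.
NO₂ 864.62: bracket 537.75–1345.89 → index 51–100; slope 49/808.14, offset 326.87.
AQI = 51 + 49/808.14·326.87 ≈ 70.82 ⇒ 71.
Sub-indices: O₃→419, CO→289, PM10→85, NO₂→71. Overall AQI = max = 419; dominant pollutant is O₃.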